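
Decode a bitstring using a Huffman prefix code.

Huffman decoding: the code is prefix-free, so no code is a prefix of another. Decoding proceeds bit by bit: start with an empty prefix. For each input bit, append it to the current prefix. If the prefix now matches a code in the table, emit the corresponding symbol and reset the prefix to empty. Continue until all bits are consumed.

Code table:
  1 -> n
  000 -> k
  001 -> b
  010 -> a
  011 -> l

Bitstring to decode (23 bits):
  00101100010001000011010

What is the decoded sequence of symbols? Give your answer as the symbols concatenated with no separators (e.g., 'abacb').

Bit 0: prefix='0' (no match yet)
Bit 1: prefix='00' (no match yet)
Bit 2: prefix='001' -> emit 'b', reset
Bit 3: prefix='0' (no match yet)
Bit 4: prefix='01' (no match yet)
Bit 5: prefix='011' -> emit 'l', reset
Bit 6: prefix='0' (no match yet)
Bit 7: prefix='00' (no match yet)
Bit 8: prefix='000' -> emit 'k', reset
Bit 9: prefix='1' -> emit 'n', reset
Bit 10: prefix='0' (no match yet)
Bit 11: prefix='00' (no match yet)
Bit 12: prefix='000' -> emit 'k', reset
Bit 13: prefix='1' -> emit 'n', reset
Bit 14: prefix='0' (no match yet)
Bit 15: prefix='00' (no match yet)
Bit 16: prefix='000' -> emit 'k', reset
Bit 17: prefix='0' (no match yet)
Bit 18: prefix='01' (no match yet)
Bit 19: prefix='011' -> emit 'l', reset
Bit 20: prefix='0' (no match yet)
Bit 21: prefix='01' (no match yet)
Bit 22: prefix='010' -> emit 'a', reset

Answer: blknknkla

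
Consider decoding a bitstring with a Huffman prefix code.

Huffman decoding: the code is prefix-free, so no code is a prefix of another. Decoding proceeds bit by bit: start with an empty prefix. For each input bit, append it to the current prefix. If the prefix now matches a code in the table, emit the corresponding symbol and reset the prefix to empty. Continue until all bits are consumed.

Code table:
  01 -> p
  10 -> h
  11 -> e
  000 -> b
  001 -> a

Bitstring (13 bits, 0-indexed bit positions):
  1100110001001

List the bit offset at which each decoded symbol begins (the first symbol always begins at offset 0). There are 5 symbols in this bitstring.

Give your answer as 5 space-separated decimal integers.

Answer: 0 2 5 7 10

Derivation:
Bit 0: prefix='1' (no match yet)
Bit 1: prefix='11' -> emit 'e', reset
Bit 2: prefix='0' (no match yet)
Bit 3: prefix='00' (no match yet)
Bit 4: prefix='001' -> emit 'a', reset
Bit 5: prefix='1' (no match yet)
Bit 6: prefix='10' -> emit 'h', reset
Bit 7: prefix='0' (no match yet)
Bit 8: prefix='00' (no match yet)
Bit 9: prefix='001' -> emit 'a', reset
Bit 10: prefix='0' (no match yet)
Bit 11: prefix='00' (no match yet)
Bit 12: prefix='001' -> emit 'a', reset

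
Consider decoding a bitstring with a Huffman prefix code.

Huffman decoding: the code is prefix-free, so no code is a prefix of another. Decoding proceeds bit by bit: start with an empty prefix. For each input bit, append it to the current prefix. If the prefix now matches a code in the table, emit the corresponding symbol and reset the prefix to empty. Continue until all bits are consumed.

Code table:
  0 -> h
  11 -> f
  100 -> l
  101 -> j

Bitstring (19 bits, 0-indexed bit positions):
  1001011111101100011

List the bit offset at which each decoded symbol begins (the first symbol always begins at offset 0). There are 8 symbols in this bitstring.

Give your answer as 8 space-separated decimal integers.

Bit 0: prefix='1' (no match yet)
Bit 1: prefix='10' (no match yet)
Bit 2: prefix='100' -> emit 'l', reset
Bit 3: prefix='1' (no match yet)
Bit 4: prefix='10' (no match yet)
Bit 5: prefix='101' -> emit 'j', reset
Bit 6: prefix='1' (no match yet)
Bit 7: prefix='11' -> emit 'f', reset
Bit 8: prefix='1' (no match yet)
Bit 9: prefix='11' -> emit 'f', reset
Bit 10: prefix='1' (no match yet)
Bit 11: prefix='10' (no match yet)
Bit 12: prefix='101' -> emit 'j', reset
Bit 13: prefix='1' (no match yet)
Bit 14: prefix='10' (no match yet)
Bit 15: prefix='100' -> emit 'l', reset
Bit 16: prefix='0' -> emit 'h', reset
Bit 17: prefix='1' (no match yet)
Bit 18: prefix='11' -> emit 'f', reset

Answer: 0 3 6 8 10 13 16 17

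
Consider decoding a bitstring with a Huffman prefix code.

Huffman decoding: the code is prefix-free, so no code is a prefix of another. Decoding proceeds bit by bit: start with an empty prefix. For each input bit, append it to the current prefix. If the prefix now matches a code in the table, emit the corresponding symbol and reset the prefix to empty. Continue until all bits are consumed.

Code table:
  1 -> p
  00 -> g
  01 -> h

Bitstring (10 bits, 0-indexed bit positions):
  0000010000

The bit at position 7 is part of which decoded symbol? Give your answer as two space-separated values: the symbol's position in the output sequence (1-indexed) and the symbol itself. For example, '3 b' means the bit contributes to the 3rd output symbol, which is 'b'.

Bit 0: prefix='0' (no match yet)
Bit 1: prefix='00' -> emit 'g', reset
Bit 2: prefix='0' (no match yet)
Bit 3: prefix='00' -> emit 'g', reset
Bit 4: prefix='0' (no match yet)
Bit 5: prefix='01' -> emit 'h', reset
Bit 6: prefix='0' (no match yet)
Bit 7: prefix='00' -> emit 'g', reset
Bit 8: prefix='0' (no match yet)
Bit 9: prefix='00' -> emit 'g', reset

Answer: 4 g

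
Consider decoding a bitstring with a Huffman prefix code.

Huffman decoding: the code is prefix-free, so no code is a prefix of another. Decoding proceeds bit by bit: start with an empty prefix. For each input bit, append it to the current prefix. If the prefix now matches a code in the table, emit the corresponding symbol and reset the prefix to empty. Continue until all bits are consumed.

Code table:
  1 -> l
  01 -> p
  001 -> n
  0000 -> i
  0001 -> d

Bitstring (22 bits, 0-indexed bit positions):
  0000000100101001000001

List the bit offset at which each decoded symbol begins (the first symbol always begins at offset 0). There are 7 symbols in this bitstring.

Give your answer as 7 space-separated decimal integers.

Answer: 0 4 8 11 13 16 20

Derivation:
Bit 0: prefix='0' (no match yet)
Bit 1: prefix='00' (no match yet)
Bit 2: prefix='000' (no match yet)
Bit 3: prefix='0000' -> emit 'i', reset
Bit 4: prefix='0' (no match yet)
Bit 5: prefix='00' (no match yet)
Bit 6: prefix='000' (no match yet)
Bit 7: prefix='0001' -> emit 'd', reset
Bit 8: prefix='0' (no match yet)
Bit 9: prefix='00' (no match yet)
Bit 10: prefix='001' -> emit 'n', reset
Bit 11: prefix='0' (no match yet)
Bit 12: prefix='01' -> emit 'p', reset
Bit 13: prefix='0' (no match yet)
Bit 14: prefix='00' (no match yet)
Bit 15: prefix='001' -> emit 'n', reset
Bit 16: prefix='0' (no match yet)
Bit 17: prefix='00' (no match yet)
Bit 18: prefix='000' (no match yet)
Bit 19: prefix='0000' -> emit 'i', reset
Bit 20: prefix='0' (no match yet)
Bit 21: prefix='01' -> emit 'p', reset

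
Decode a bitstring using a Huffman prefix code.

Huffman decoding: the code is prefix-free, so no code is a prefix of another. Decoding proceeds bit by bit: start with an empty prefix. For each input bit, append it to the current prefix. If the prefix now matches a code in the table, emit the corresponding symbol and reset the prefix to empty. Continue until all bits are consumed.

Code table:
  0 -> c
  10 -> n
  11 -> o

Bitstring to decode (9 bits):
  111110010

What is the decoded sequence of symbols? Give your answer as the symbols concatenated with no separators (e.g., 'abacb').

Answer: ooncn

Derivation:
Bit 0: prefix='1' (no match yet)
Bit 1: prefix='11' -> emit 'o', reset
Bit 2: prefix='1' (no match yet)
Bit 3: prefix='11' -> emit 'o', reset
Bit 4: prefix='1' (no match yet)
Bit 5: prefix='10' -> emit 'n', reset
Bit 6: prefix='0' -> emit 'c', reset
Bit 7: prefix='1' (no match yet)
Bit 8: prefix='10' -> emit 'n', reset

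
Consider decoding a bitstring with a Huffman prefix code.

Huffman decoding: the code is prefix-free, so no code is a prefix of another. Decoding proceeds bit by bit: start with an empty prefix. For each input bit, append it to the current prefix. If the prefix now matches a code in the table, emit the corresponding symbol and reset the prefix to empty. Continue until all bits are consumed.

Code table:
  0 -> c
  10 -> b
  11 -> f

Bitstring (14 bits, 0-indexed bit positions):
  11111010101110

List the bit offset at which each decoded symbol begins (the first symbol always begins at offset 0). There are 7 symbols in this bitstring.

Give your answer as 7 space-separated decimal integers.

Bit 0: prefix='1' (no match yet)
Bit 1: prefix='11' -> emit 'f', reset
Bit 2: prefix='1' (no match yet)
Bit 3: prefix='11' -> emit 'f', reset
Bit 4: prefix='1' (no match yet)
Bit 5: prefix='10' -> emit 'b', reset
Bit 6: prefix='1' (no match yet)
Bit 7: prefix='10' -> emit 'b', reset
Bit 8: prefix='1' (no match yet)
Bit 9: prefix='10' -> emit 'b', reset
Bit 10: prefix='1' (no match yet)
Bit 11: prefix='11' -> emit 'f', reset
Bit 12: prefix='1' (no match yet)
Bit 13: prefix='10' -> emit 'b', reset

Answer: 0 2 4 6 8 10 12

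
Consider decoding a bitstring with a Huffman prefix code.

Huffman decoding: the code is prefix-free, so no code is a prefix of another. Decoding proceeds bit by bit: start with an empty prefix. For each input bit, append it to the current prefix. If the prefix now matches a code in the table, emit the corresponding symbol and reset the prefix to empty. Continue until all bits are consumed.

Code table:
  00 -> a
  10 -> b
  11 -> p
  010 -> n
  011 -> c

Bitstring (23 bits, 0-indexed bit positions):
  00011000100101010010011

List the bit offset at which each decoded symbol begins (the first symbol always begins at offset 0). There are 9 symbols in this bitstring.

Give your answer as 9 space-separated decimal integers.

Answer: 0 2 5 7 10 13 15 17 20

Derivation:
Bit 0: prefix='0' (no match yet)
Bit 1: prefix='00' -> emit 'a', reset
Bit 2: prefix='0' (no match yet)
Bit 3: prefix='01' (no match yet)
Bit 4: prefix='011' -> emit 'c', reset
Bit 5: prefix='0' (no match yet)
Bit 6: prefix='00' -> emit 'a', reset
Bit 7: prefix='0' (no match yet)
Bit 8: prefix='01' (no match yet)
Bit 9: prefix='010' -> emit 'n', reset
Bit 10: prefix='0' (no match yet)
Bit 11: prefix='01' (no match yet)
Bit 12: prefix='010' -> emit 'n', reset
Bit 13: prefix='1' (no match yet)
Bit 14: prefix='10' -> emit 'b', reset
Bit 15: prefix='1' (no match yet)
Bit 16: prefix='10' -> emit 'b', reset
Bit 17: prefix='0' (no match yet)
Bit 18: prefix='01' (no match yet)
Bit 19: prefix='010' -> emit 'n', reset
Bit 20: prefix='0' (no match yet)
Bit 21: prefix='01' (no match yet)
Bit 22: prefix='011' -> emit 'c', reset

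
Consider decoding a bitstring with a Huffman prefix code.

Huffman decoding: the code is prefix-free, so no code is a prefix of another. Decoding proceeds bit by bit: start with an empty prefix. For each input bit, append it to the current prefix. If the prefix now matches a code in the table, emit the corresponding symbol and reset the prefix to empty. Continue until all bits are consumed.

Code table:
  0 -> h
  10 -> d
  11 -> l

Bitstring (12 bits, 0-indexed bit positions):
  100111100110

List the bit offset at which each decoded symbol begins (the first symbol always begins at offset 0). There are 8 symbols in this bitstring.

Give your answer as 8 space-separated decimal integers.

Bit 0: prefix='1' (no match yet)
Bit 1: prefix='10' -> emit 'd', reset
Bit 2: prefix='0' -> emit 'h', reset
Bit 3: prefix='1' (no match yet)
Bit 4: prefix='11' -> emit 'l', reset
Bit 5: prefix='1' (no match yet)
Bit 6: prefix='11' -> emit 'l', reset
Bit 7: prefix='0' -> emit 'h', reset
Bit 8: prefix='0' -> emit 'h', reset
Bit 9: prefix='1' (no match yet)
Bit 10: prefix='11' -> emit 'l', reset
Bit 11: prefix='0' -> emit 'h', reset

Answer: 0 2 3 5 7 8 9 11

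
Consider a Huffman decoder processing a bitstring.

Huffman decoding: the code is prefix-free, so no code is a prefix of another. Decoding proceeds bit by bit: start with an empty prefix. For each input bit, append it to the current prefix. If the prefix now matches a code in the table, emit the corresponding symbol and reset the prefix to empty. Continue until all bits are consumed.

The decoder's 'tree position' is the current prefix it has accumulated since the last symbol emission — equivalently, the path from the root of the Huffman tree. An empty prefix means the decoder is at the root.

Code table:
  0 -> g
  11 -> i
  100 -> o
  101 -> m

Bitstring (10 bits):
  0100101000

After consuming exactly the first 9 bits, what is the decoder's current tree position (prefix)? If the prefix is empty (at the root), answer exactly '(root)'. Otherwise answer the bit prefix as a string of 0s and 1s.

Answer: (root)

Derivation:
Bit 0: prefix='0' -> emit 'g', reset
Bit 1: prefix='1' (no match yet)
Bit 2: prefix='10' (no match yet)
Bit 3: prefix='100' -> emit 'o', reset
Bit 4: prefix='1' (no match yet)
Bit 5: prefix='10' (no match yet)
Bit 6: prefix='101' -> emit 'm', reset
Bit 7: prefix='0' -> emit 'g', reset
Bit 8: prefix='0' -> emit 'g', reset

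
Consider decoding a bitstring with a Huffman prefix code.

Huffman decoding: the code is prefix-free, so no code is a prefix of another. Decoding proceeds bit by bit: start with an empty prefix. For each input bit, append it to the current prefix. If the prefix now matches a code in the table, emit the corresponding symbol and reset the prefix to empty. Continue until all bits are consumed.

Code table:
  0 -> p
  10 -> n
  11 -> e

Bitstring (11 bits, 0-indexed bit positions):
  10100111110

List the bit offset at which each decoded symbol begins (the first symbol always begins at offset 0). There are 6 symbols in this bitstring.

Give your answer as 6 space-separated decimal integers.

Bit 0: prefix='1' (no match yet)
Bit 1: prefix='10' -> emit 'n', reset
Bit 2: prefix='1' (no match yet)
Bit 3: prefix='10' -> emit 'n', reset
Bit 4: prefix='0' -> emit 'p', reset
Bit 5: prefix='1' (no match yet)
Bit 6: prefix='11' -> emit 'e', reset
Bit 7: prefix='1' (no match yet)
Bit 8: prefix='11' -> emit 'e', reset
Bit 9: prefix='1' (no match yet)
Bit 10: prefix='10' -> emit 'n', reset

Answer: 0 2 4 5 7 9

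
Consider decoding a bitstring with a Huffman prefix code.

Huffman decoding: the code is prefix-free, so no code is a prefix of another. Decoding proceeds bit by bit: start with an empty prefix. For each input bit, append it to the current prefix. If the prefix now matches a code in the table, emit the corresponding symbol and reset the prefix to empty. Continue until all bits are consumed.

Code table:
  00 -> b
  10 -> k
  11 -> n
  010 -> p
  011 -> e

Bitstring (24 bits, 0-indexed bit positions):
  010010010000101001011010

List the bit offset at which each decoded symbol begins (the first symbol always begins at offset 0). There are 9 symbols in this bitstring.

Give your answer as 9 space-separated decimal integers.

Bit 0: prefix='0' (no match yet)
Bit 1: prefix='01' (no match yet)
Bit 2: prefix='010' -> emit 'p', reset
Bit 3: prefix='0' (no match yet)
Bit 4: prefix='01' (no match yet)
Bit 5: prefix='010' -> emit 'p', reset
Bit 6: prefix='0' (no match yet)
Bit 7: prefix='01' (no match yet)
Bit 8: prefix='010' -> emit 'p', reset
Bit 9: prefix='0' (no match yet)
Bit 10: prefix='00' -> emit 'b', reset
Bit 11: prefix='0' (no match yet)
Bit 12: prefix='01' (no match yet)
Bit 13: prefix='010' -> emit 'p', reset
Bit 14: prefix='1' (no match yet)
Bit 15: prefix='10' -> emit 'k', reset
Bit 16: prefix='0' (no match yet)
Bit 17: prefix='01' (no match yet)
Bit 18: prefix='010' -> emit 'p', reset
Bit 19: prefix='1' (no match yet)
Bit 20: prefix='11' -> emit 'n', reset
Bit 21: prefix='0' (no match yet)
Bit 22: prefix='01' (no match yet)
Bit 23: prefix='010' -> emit 'p', reset

Answer: 0 3 6 9 11 14 16 19 21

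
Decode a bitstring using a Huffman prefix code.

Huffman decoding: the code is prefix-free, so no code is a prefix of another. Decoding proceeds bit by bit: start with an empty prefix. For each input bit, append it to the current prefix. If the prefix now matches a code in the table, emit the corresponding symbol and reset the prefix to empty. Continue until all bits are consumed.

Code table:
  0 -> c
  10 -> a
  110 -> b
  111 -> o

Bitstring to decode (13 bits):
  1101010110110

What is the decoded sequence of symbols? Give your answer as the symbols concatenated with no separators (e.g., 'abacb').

Answer: baabb

Derivation:
Bit 0: prefix='1' (no match yet)
Bit 1: prefix='11' (no match yet)
Bit 2: prefix='110' -> emit 'b', reset
Bit 3: prefix='1' (no match yet)
Bit 4: prefix='10' -> emit 'a', reset
Bit 5: prefix='1' (no match yet)
Bit 6: prefix='10' -> emit 'a', reset
Bit 7: prefix='1' (no match yet)
Bit 8: prefix='11' (no match yet)
Bit 9: prefix='110' -> emit 'b', reset
Bit 10: prefix='1' (no match yet)
Bit 11: prefix='11' (no match yet)
Bit 12: prefix='110' -> emit 'b', reset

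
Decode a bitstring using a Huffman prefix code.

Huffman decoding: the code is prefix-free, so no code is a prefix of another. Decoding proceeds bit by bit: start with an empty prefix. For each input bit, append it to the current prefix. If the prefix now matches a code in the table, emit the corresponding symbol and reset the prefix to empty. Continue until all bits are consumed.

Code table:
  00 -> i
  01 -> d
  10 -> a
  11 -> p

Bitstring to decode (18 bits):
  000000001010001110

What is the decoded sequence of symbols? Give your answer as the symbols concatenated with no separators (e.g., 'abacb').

Answer: iiiiaaipa

Derivation:
Bit 0: prefix='0' (no match yet)
Bit 1: prefix='00' -> emit 'i', reset
Bit 2: prefix='0' (no match yet)
Bit 3: prefix='00' -> emit 'i', reset
Bit 4: prefix='0' (no match yet)
Bit 5: prefix='00' -> emit 'i', reset
Bit 6: prefix='0' (no match yet)
Bit 7: prefix='00' -> emit 'i', reset
Bit 8: prefix='1' (no match yet)
Bit 9: prefix='10' -> emit 'a', reset
Bit 10: prefix='1' (no match yet)
Bit 11: prefix='10' -> emit 'a', reset
Bit 12: prefix='0' (no match yet)
Bit 13: prefix='00' -> emit 'i', reset
Bit 14: prefix='1' (no match yet)
Bit 15: prefix='11' -> emit 'p', reset
Bit 16: prefix='1' (no match yet)
Bit 17: prefix='10' -> emit 'a', reset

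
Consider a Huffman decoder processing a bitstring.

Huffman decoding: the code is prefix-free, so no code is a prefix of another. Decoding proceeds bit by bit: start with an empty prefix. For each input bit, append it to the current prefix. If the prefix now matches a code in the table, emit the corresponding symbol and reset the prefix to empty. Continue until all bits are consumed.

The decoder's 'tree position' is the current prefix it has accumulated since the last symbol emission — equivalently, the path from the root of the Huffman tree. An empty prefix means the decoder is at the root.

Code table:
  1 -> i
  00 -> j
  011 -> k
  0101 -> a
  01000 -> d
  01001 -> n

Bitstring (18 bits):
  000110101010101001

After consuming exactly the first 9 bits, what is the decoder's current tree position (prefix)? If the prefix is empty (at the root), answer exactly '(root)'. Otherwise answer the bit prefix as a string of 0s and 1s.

Bit 0: prefix='0' (no match yet)
Bit 1: prefix='00' -> emit 'j', reset
Bit 2: prefix='0' (no match yet)
Bit 3: prefix='01' (no match yet)
Bit 4: prefix='011' -> emit 'k', reset
Bit 5: prefix='0' (no match yet)
Bit 6: prefix='01' (no match yet)
Bit 7: prefix='010' (no match yet)
Bit 8: prefix='0101' -> emit 'a', reset

Answer: (root)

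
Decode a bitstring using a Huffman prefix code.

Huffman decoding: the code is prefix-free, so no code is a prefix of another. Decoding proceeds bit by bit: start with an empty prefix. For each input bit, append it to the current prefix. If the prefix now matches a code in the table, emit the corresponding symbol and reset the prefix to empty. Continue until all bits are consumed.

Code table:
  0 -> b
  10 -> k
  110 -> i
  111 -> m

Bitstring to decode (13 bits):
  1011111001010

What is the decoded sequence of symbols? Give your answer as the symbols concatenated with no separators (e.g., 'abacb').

Answer: kmibkk

Derivation:
Bit 0: prefix='1' (no match yet)
Bit 1: prefix='10' -> emit 'k', reset
Bit 2: prefix='1' (no match yet)
Bit 3: prefix='11' (no match yet)
Bit 4: prefix='111' -> emit 'm', reset
Bit 5: prefix='1' (no match yet)
Bit 6: prefix='11' (no match yet)
Bit 7: prefix='110' -> emit 'i', reset
Bit 8: prefix='0' -> emit 'b', reset
Bit 9: prefix='1' (no match yet)
Bit 10: prefix='10' -> emit 'k', reset
Bit 11: prefix='1' (no match yet)
Bit 12: prefix='10' -> emit 'k', reset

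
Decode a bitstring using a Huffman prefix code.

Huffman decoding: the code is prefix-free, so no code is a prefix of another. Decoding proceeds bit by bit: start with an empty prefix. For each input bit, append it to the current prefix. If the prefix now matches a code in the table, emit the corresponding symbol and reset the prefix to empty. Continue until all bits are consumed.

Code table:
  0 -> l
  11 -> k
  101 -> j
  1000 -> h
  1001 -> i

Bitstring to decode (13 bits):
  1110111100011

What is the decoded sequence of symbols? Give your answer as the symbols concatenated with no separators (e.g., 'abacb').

Answer: kjkhk

Derivation:
Bit 0: prefix='1' (no match yet)
Bit 1: prefix='11' -> emit 'k', reset
Bit 2: prefix='1' (no match yet)
Bit 3: prefix='10' (no match yet)
Bit 4: prefix='101' -> emit 'j', reset
Bit 5: prefix='1' (no match yet)
Bit 6: prefix='11' -> emit 'k', reset
Bit 7: prefix='1' (no match yet)
Bit 8: prefix='10' (no match yet)
Bit 9: prefix='100' (no match yet)
Bit 10: prefix='1000' -> emit 'h', reset
Bit 11: prefix='1' (no match yet)
Bit 12: prefix='11' -> emit 'k', reset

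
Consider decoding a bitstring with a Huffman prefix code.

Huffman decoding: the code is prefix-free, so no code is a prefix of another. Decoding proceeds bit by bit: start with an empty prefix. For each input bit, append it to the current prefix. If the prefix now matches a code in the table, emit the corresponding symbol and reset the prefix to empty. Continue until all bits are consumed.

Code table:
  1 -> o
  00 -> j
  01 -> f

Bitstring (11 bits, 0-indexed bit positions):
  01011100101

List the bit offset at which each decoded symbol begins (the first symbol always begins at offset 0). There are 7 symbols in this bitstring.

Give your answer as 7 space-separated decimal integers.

Answer: 0 2 4 5 6 8 9

Derivation:
Bit 0: prefix='0' (no match yet)
Bit 1: prefix='01' -> emit 'f', reset
Bit 2: prefix='0' (no match yet)
Bit 3: prefix='01' -> emit 'f', reset
Bit 4: prefix='1' -> emit 'o', reset
Bit 5: prefix='1' -> emit 'o', reset
Bit 6: prefix='0' (no match yet)
Bit 7: prefix='00' -> emit 'j', reset
Bit 8: prefix='1' -> emit 'o', reset
Bit 9: prefix='0' (no match yet)
Bit 10: prefix='01' -> emit 'f', reset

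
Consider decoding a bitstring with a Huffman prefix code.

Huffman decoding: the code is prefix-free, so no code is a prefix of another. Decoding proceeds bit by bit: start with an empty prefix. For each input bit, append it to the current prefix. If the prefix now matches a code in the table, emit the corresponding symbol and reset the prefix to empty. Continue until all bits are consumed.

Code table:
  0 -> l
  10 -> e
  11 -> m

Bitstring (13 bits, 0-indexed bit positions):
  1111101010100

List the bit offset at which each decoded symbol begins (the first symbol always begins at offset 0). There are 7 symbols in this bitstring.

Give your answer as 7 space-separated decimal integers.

Answer: 0 2 4 6 8 10 12

Derivation:
Bit 0: prefix='1' (no match yet)
Bit 1: prefix='11' -> emit 'm', reset
Bit 2: prefix='1' (no match yet)
Bit 3: prefix='11' -> emit 'm', reset
Bit 4: prefix='1' (no match yet)
Bit 5: prefix='10' -> emit 'e', reset
Bit 6: prefix='1' (no match yet)
Bit 7: prefix='10' -> emit 'e', reset
Bit 8: prefix='1' (no match yet)
Bit 9: prefix='10' -> emit 'e', reset
Bit 10: prefix='1' (no match yet)
Bit 11: prefix='10' -> emit 'e', reset
Bit 12: prefix='0' -> emit 'l', reset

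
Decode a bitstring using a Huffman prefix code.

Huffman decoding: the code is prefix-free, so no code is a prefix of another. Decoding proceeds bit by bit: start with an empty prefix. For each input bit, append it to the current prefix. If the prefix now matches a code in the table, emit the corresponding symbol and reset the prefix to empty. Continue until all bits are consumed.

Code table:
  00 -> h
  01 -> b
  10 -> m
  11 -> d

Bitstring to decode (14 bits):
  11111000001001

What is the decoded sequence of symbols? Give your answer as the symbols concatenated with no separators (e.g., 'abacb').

Bit 0: prefix='1' (no match yet)
Bit 1: prefix='11' -> emit 'd', reset
Bit 2: prefix='1' (no match yet)
Bit 3: prefix='11' -> emit 'd', reset
Bit 4: prefix='1' (no match yet)
Bit 5: prefix='10' -> emit 'm', reset
Bit 6: prefix='0' (no match yet)
Bit 7: prefix='00' -> emit 'h', reset
Bit 8: prefix='0' (no match yet)
Bit 9: prefix='00' -> emit 'h', reset
Bit 10: prefix='1' (no match yet)
Bit 11: prefix='10' -> emit 'm', reset
Bit 12: prefix='0' (no match yet)
Bit 13: prefix='01' -> emit 'b', reset

Answer: ddmhhmb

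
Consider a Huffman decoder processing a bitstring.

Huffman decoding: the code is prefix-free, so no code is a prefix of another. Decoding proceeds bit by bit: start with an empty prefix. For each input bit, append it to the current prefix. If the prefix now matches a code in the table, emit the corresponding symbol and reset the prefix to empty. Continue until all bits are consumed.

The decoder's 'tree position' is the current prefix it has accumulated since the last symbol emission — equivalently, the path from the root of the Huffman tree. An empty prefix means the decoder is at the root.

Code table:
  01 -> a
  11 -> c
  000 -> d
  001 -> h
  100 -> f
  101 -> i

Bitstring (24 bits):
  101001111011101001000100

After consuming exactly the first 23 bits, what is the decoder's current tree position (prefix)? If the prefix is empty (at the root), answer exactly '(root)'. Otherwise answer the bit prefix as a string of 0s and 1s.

Bit 0: prefix='1' (no match yet)
Bit 1: prefix='10' (no match yet)
Bit 2: prefix='101' -> emit 'i', reset
Bit 3: prefix='0' (no match yet)
Bit 4: prefix='00' (no match yet)
Bit 5: prefix='001' -> emit 'h', reset
Bit 6: prefix='1' (no match yet)
Bit 7: prefix='11' -> emit 'c', reset
Bit 8: prefix='1' (no match yet)
Bit 9: prefix='10' (no match yet)
Bit 10: prefix='101' -> emit 'i', reset
Bit 11: prefix='1' (no match yet)
Bit 12: prefix='11' -> emit 'c', reset
Bit 13: prefix='0' (no match yet)
Bit 14: prefix='01' -> emit 'a', reset
Bit 15: prefix='0' (no match yet)
Bit 16: prefix='00' (no match yet)
Bit 17: prefix='001' -> emit 'h', reset
Bit 18: prefix='0' (no match yet)
Bit 19: prefix='00' (no match yet)
Bit 20: prefix='000' -> emit 'd', reset
Bit 21: prefix='1' (no match yet)
Bit 22: prefix='10' (no match yet)

Answer: 10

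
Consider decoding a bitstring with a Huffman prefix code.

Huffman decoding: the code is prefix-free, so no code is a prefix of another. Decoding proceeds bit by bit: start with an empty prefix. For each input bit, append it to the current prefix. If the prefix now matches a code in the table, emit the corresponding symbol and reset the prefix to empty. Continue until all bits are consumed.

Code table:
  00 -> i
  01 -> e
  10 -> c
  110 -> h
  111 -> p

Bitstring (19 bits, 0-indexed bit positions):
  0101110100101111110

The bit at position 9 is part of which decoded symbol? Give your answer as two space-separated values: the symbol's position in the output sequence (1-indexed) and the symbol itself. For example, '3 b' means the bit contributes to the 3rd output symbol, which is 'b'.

Bit 0: prefix='0' (no match yet)
Bit 1: prefix='01' -> emit 'e', reset
Bit 2: prefix='0' (no match yet)
Bit 3: prefix='01' -> emit 'e', reset
Bit 4: prefix='1' (no match yet)
Bit 5: prefix='11' (no match yet)
Bit 6: prefix='110' -> emit 'h', reset
Bit 7: prefix='1' (no match yet)
Bit 8: prefix='10' -> emit 'c', reset
Bit 9: prefix='0' (no match yet)
Bit 10: prefix='01' -> emit 'e', reset
Bit 11: prefix='0' (no match yet)
Bit 12: prefix='01' -> emit 'e', reset
Bit 13: prefix='1' (no match yet)

Answer: 5 e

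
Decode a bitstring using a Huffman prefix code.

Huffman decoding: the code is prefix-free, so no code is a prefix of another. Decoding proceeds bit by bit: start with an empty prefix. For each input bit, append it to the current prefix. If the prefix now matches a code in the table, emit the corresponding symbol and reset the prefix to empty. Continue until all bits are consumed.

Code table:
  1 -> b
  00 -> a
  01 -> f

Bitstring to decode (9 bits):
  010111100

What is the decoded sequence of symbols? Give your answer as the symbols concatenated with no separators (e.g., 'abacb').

Bit 0: prefix='0' (no match yet)
Bit 1: prefix='01' -> emit 'f', reset
Bit 2: prefix='0' (no match yet)
Bit 3: prefix='01' -> emit 'f', reset
Bit 4: prefix='1' -> emit 'b', reset
Bit 5: prefix='1' -> emit 'b', reset
Bit 6: prefix='1' -> emit 'b', reset
Bit 7: prefix='0' (no match yet)
Bit 8: prefix='00' -> emit 'a', reset

Answer: ffbbba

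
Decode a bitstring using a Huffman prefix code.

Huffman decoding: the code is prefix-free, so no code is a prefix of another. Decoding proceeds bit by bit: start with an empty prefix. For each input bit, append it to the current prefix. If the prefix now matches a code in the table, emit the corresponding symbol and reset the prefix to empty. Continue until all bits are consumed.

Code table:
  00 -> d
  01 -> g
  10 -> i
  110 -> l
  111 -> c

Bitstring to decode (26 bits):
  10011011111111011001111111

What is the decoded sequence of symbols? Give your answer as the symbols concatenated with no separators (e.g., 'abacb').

Answer: igiccllgcc

Derivation:
Bit 0: prefix='1' (no match yet)
Bit 1: prefix='10' -> emit 'i', reset
Bit 2: prefix='0' (no match yet)
Bit 3: prefix='01' -> emit 'g', reset
Bit 4: prefix='1' (no match yet)
Bit 5: prefix='10' -> emit 'i', reset
Bit 6: prefix='1' (no match yet)
Bit 7: prefix='11' (no match yet)
Bit 8: prefix='111' -> emit 'c', reset
Bit 9: prefix='1' (no match yet)
Bit 10: prefix='11' (no match yet)
Bit 11: prefix='111' -> emit 'c', reset
Bit 12: prefix='1' (no match yet)
Bit 13: prefix='11' (no match yet)
Bit 14: prefix='110' -> emit 'l', reset
Bit 15: prefix='1' (no match yet)
Bit 16: prefix='11' (no match yet)
Bit 17: prefix='110' -> emit 'l', reset
Bit 18: prefix='0' (no match yet)
Bit 19: prefix='01' -> emit 'g', reset
Bit 20: prefix='1' (no match yet)
Bit 21: prefix='11' (no match yet)
Bit 22: prefix='111' -> emit 'c', reset
Bit 23: prefix='1' (no match yet)
Bit 24: prefix='11' (no match yet)
Bit 25: prefix='111' -> emit 'c', reset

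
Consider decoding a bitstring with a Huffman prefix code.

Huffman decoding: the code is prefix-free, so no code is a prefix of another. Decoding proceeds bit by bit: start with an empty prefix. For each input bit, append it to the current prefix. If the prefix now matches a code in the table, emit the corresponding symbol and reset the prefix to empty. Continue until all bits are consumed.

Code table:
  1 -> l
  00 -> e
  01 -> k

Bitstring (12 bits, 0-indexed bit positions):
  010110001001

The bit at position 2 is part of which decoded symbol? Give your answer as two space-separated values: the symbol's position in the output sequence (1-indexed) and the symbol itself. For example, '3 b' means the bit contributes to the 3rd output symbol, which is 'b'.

Bit 0: prefix='0' (no match yet)
Bit 1: prefix='01' -> emit 'k', reset
Bit 2: prefix='0' (no match yet)
Bit 3: prefix='01' -> emit 'k', reset
Bit 4: prefix='1' -> emit 'l', reset
Bit 5: prefix='0' (no match yet)
Bit 6: prefix='00' -> emit 'e', reset

Answer: 2 k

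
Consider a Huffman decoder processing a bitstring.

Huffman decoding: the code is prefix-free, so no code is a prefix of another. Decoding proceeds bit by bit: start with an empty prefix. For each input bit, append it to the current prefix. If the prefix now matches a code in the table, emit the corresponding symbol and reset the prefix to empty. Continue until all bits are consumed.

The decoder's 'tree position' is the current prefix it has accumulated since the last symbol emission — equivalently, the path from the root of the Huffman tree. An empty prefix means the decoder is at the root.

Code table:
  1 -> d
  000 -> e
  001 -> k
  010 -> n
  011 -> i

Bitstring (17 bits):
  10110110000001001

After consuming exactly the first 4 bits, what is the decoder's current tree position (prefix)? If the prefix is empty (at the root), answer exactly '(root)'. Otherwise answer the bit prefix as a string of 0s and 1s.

Bit 0: prefix='1' -> emit 'd', reset
Bit 1: prefix='0' (no match yet)
Bit 2: prefix='01' (no match yet)
Bit 3: prefix='011' -> emit 'i', reset

Answer: (root)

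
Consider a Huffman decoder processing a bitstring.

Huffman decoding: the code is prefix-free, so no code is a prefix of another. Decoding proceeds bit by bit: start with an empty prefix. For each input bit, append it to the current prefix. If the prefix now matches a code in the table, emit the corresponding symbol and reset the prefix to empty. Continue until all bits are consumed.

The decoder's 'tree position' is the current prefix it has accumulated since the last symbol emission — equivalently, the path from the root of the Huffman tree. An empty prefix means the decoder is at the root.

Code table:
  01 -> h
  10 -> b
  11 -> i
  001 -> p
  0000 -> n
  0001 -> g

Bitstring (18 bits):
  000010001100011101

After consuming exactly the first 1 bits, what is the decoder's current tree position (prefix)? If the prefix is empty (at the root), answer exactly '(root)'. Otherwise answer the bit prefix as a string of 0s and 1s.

Answer: 0

Derivation:
Bit 0: prefix='0' (no match yet)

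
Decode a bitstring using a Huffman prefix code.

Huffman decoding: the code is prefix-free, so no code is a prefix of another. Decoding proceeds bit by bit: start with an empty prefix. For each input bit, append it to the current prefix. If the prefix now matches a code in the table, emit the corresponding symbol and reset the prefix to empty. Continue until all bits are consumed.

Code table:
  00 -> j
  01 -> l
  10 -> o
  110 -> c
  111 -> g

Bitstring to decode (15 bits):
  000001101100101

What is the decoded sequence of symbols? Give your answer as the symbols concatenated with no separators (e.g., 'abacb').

Answer: jjlocll

Derivation:
Bit 0: prefix='0' (no match yet)
Bit 1: prefix='00' -> emit 'j', reset
Bit 2: prefix='0' (no match yet)
Bit 3: prefix='00' -> emit 'j', reset
Bit 4: prefix='0' (no match yet)
Bit 5: prefix='01' -> emit 'l', reset
Bit 6: prefix='1' (no match yet)
Bit 7: prefix='10' -> emit 'o', reset
Bit 8: prefix='1' (no match yet)
Bit 9: prefix='11' (no match yet)
Bit 10: prefix='110' -> emit 'c', reset
Bit 11: prefix='0' (no match yet)
Bit 12: prefix='01' -> emit 'l', reset
Bit 13: prefix='0' (no match yet)
Bit 14: prefix='01' -> emit 'l', reset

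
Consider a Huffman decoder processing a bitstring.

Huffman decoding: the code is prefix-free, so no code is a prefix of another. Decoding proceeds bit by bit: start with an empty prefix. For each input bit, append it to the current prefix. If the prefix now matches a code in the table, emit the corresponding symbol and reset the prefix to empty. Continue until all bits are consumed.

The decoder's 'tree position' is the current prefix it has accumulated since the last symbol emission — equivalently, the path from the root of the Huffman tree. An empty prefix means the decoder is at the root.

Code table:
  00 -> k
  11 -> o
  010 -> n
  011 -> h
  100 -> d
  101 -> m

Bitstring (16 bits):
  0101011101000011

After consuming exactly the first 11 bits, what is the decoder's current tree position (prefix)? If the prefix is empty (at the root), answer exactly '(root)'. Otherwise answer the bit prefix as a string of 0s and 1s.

Bit 0: prefix='0' (no match yet)
Bit 1: prefix='01' (no match yet)
Bit 2: prefix='010' -> emit 'n', reset
Bit 3: prefix='1' (no match yet)
Bit 4: prefix='10' (no match yet)
Bit 5: prefix='101' -> emit 'm', reset
Bit 6: prefix='1' (no match yet)
Bit 7: prefix='11' -> emit 'o', reset
Bit 8: prefix='0' (no match yet)
Bit 9: prefix='01' (no match yet)
Bit 10: prefix='010' -> emit 'n', reset

Answer: (root)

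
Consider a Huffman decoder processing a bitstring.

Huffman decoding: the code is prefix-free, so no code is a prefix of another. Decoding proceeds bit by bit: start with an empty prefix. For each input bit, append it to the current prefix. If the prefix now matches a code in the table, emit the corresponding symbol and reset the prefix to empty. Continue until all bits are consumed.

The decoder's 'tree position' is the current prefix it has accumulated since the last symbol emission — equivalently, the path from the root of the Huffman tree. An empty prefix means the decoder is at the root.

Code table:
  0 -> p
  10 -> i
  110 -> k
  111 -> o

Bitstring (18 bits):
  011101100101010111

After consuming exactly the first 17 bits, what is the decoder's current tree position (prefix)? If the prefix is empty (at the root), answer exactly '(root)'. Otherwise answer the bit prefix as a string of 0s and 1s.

Answer: 11

Derivation:
Bit 0: prefix='0' -> emit 'p', reset
Bit 1: prefix='1' (no match yet)
Bit 2: prefix='11' (no match yet)
Bit 3: prefix='111' -> emit 'o', reset
Bit 4: prefix='0' -> emit 'p', reset
Bit 5: prefix='1' (no match yet)
Bit 6: prefix='11' (no match yet)
Bit 7: prefix='110' -> emit 'k', reset
Bit 8: prefix='0' -> emit 'p', reset
Bit 9: prefix='1' (no match yet)
Bit 10: prefix='10' -> emit 'i', reset
Bit 11: prefix='1' (no match yet)
Bit 12: prefix='10' -> emit 'i', reset
Bit 13: prefix='1' (no match yet)
Bit 14: prefix='10' -> emit 'i', reset
Bit 15: prefix='1' (no match yet)
Bit 16: prefix='11' (no match yet)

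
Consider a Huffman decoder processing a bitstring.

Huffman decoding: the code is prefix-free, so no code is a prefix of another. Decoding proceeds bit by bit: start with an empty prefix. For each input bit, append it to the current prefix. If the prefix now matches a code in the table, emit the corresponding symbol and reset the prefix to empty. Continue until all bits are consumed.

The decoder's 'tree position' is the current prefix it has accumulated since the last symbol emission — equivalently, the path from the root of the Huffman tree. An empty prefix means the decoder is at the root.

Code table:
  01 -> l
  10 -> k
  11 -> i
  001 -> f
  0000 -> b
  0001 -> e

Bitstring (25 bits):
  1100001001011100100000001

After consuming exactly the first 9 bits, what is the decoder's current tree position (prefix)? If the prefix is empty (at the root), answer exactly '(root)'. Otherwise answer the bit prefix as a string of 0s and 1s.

Bit 0: prefix='1' (no match yet)
Bit 1: prefix='11' -> emit 'i', reset
Bit 2: prefix='0' (no match yet)
Bit 3: prefix='00' (no match yet)
Bit 4: prefix='000' (no match yet)
Bit 5: prefix='0000' -> emit 'b', reset
Bit 6: prefix='1' (no match yet)
Bit 7: prefix='10' -> emit 'k', reset
Bit 8: prefix='0' (no match yet)

Answer: 0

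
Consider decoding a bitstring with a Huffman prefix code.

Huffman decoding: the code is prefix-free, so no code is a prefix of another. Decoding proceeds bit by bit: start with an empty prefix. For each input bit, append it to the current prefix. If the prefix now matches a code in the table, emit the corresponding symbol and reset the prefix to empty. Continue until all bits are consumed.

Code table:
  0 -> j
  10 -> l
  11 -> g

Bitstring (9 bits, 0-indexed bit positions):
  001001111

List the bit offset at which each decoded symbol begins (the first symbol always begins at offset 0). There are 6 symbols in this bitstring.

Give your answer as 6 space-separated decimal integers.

Answer: 0 1 2 4 5 7

Derivation:
Bit 0: prefix='0' -> emit 'j', reset
Bit 1: prefix='0' -> emit 'j', reset
Bit 2: prefix='1' (no match yet)
Bit 3: prefix='10' -> emit 'l', reset
Bit 4: prefix='0' -> emit 'j', reset
Bit 5: prefix='1' (no match yet)
Bit 6: prefix='11' -> emit 'g', reset
Bit 7: prefix='1' (no match yet)
Bit 8: prefix='11' -> emit 'g', reset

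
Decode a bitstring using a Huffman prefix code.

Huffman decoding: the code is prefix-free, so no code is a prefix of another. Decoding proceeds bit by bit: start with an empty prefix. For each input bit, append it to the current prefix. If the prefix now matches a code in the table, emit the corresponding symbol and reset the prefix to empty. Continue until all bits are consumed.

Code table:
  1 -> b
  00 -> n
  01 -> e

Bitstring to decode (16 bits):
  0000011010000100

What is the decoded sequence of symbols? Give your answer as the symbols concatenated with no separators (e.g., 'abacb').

Answer: nnebennbn

Derivation:
Bit 0: prefix='0' (no match yet)
Bit 1: prefix='00' -> emit 'n', reset
Bit 2: prefix='0' (no match yet)
Bit 3: prefix='00' -> emit 'n', reset
Bit 4: prefix='0' (no match yet)
Bit 5: prefix='01' -> emit 'e', reset
Bit 6: prefix='1' -> emit 'b', reset
Bit 7: prefix='0' (no match yet)
Bit 8: prefix='01' -> emit 'e', reset
Bit 9: prefix='0' (no match yet)
Bit 10: prefix='00' -> emit 'n', reset
Bit 11: prefix='0' (no match yet)
Bit 12: prefix='00' -> emit 'n', reset
Bit 13: prefix='1' -> emit 'b', reset
Bit 14: prefix='0' (no match yet)
Bit 15: prefix='00' -> emit 'n', reset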